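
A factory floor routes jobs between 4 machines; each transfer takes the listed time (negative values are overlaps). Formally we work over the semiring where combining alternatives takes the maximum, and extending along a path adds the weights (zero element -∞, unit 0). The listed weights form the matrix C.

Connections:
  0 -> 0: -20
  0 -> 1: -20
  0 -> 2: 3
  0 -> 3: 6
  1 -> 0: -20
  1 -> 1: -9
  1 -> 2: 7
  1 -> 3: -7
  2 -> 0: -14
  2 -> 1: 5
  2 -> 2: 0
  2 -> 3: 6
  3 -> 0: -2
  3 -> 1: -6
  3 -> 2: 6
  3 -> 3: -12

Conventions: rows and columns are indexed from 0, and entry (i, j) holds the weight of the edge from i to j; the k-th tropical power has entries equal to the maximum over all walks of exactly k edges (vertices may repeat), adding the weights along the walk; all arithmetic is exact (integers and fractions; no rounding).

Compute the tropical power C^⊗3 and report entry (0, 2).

C^⊗2:
  [4, 8, 12, 9]
  [-7, 12, 7, 13]
  [4, 5, 12, 6]
  [-8, 11, 6, 12]
C^⊗3:
  [7, 17, 15, 18]
  [11, 12, 19, 13]
  [4, 17, 12, 18]
  [10, 11, 18, 12]
Key observation: the optimum is the walk 0->2->1->2, with weight 3 + 5 + 7 = 15.
Optimal value attained by: walk 0->2->1->2.
Answer: (C^⊗3)[0][2] = 15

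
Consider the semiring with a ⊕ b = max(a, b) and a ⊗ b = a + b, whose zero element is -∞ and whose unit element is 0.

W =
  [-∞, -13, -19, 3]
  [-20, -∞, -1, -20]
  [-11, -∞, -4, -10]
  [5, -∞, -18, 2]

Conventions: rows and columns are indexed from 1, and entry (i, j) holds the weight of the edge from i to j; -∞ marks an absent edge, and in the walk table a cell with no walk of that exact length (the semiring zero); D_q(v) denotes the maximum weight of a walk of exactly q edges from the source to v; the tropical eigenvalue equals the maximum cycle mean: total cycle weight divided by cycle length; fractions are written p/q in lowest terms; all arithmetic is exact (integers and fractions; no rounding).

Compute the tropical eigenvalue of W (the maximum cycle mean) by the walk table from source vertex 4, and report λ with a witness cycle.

q=0: [-∞, -∞, -∞, 0]
q=1: [5, -∞, -18, 2]
q=2: [7, -8, -14, 8]
q=3: [13, -6, -9, 10]
q=4: [15, 0, -6, 16]
Optimal cycle mean attained by: cycle 1->4->1, total 3 + 5, length 2.
Answer: λ = 4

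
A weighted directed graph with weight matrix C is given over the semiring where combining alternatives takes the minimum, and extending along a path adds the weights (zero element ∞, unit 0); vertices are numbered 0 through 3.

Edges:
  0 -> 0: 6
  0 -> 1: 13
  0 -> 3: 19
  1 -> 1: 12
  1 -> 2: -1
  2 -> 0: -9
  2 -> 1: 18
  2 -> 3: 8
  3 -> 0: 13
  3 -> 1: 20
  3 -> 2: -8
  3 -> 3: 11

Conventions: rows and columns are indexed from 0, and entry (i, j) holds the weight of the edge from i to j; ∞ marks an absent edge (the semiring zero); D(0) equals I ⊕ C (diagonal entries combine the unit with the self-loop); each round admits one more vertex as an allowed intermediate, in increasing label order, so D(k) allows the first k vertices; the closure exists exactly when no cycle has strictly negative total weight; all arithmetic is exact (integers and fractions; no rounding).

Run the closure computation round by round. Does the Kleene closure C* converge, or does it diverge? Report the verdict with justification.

D(0):
  [0, 13, ∞, 19]
  [∞, 0, -1, ∞]
  [-9, 18, 0, 8]
  [13, 20, -8, 0]
D(1):
  [0, 13, ∞, 19]
  [∞, 0, -1, ∞]
  [-9, 4, 0, 8]
  [13, 20, -8, 0]
D(2):
  [0, 13, 12, 19]
  [∞, 0, -1, ∞]
  [-9, 4, 0, 8]
  [13, 20, -8, 0]
D(3):
  [0, 13, 12, 19]
  [-10, 0, -1, 7]
  [-9, 4, 0, 8]
  [-17, -4, -8, 0]
D(4):
  [0, 13, 11, 19]
  [-10, 0, -1, 7]
  [-9, 4, 0, 8]
  [-17, -4, -8, 0]
Key observation: every diagonal entry stays at the unit through all rounds, so no improving cycle exists.
Answer: CONVERGES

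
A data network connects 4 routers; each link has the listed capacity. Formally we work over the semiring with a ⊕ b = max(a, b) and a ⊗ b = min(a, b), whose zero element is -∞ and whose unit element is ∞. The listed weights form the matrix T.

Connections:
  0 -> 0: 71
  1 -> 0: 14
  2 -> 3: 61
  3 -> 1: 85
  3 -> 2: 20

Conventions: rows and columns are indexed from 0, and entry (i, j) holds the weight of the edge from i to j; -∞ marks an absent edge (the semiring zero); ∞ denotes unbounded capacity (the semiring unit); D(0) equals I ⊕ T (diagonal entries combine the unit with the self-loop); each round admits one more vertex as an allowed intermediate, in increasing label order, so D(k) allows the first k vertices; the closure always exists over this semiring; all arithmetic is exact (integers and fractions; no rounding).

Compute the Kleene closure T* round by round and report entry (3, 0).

D(0):
  [∞, -∞, -∞, -∞]
  [14, ∞, -∞, -∞]
  [-∞, -∞, ∞, 61]
  [-∞, 85, 20, ∞]
D(1):
  [∞, -∞, -∞, -∞]
  [14, ∞, -∞, -∞]
  [-∞, -∞, ∞, 61]
  [-∞, 85, 20, ∞]
D(2):
  [∞, -∞, -∞, -∞]
  [14, ∞, -∞, -∞]
  [-∞, -∞, ∞, 61]
  [14, 85, 20, ∞]
D(3):
  [∞, -∞, -∞, -∞]
  [14, ∞, -∞, -∞]
  [-∞, -∞, ∞, 61]
  [14, 85, 20, ∞]
D(4):
  [∞, -∞, -∞, -∞]
  [14, ∞, -∞, -∞]
  [14, 61, ∞, 61]
  [14, 85, 20, ∞]
Answer: T*[3][0] = 14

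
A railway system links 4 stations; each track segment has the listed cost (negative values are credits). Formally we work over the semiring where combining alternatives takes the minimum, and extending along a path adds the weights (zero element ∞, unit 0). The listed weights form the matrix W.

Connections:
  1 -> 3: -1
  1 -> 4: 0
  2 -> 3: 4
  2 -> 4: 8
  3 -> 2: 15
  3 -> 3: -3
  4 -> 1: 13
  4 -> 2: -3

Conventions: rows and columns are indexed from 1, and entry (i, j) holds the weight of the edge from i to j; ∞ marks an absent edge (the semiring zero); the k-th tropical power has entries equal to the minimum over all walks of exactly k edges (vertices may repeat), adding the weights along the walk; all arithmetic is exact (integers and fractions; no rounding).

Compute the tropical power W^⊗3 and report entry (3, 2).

W^⊗2:
  [13, -3, -4, ∞]
  [21, 5, 1, ∞]
  [∞, 12, -6, 23]
  [∞, ∞, 1, 5]
W^⊗3:
  [∞, 11, -7, 5]
  [∞, 16, -2, 13]
  [36, 9, -9, 20]
  [18, 2, -2, ∞]
Key observation: the optimum is the walk 3->3->3->2, with weight (-3) + (-3) + 15 = 9.
Optimal value attained by: walk 3->3->3->2.
Answer: (W^⊗3)[3][2] = 9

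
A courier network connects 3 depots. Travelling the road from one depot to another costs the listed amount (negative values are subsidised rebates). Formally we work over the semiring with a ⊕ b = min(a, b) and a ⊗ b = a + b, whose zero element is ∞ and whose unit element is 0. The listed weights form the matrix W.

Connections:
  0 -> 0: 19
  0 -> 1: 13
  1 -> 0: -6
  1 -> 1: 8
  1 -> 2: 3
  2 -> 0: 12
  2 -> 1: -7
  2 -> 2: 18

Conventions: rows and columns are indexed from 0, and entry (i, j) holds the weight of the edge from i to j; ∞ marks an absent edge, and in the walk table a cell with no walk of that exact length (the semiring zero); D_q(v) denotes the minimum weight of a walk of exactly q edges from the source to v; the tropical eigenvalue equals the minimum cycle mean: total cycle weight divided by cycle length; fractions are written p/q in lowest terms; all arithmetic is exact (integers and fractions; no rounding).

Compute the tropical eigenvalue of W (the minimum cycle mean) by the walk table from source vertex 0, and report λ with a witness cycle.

q=0: [0, ∞, ∞]
q=1: [19, 13, ∞]
q=2: [7, 21, 16]
q=3: [15, 9, 24]
Optimal cycle mean attained by: cycle 1->2->1, total 3 + (-7), length 2.
Answer: λ = -2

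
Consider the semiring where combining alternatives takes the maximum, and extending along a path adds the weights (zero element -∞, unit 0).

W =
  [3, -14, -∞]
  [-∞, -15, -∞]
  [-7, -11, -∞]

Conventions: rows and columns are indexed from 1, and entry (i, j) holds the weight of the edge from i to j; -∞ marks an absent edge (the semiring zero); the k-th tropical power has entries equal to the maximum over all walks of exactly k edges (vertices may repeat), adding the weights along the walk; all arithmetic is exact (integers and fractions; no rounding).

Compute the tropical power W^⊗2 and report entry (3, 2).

W^⊗2:
  [6, -11, -∞]
  [-∞, -30, -∞]
  [-4, -21, -∞]
Key observation: the optimum is the walk 3->1->2, with weight (-7) + (-14) = -21.
Optimal value attained by: walk 3->1->2.
Answer: (W^⊗2)[3][2] = -21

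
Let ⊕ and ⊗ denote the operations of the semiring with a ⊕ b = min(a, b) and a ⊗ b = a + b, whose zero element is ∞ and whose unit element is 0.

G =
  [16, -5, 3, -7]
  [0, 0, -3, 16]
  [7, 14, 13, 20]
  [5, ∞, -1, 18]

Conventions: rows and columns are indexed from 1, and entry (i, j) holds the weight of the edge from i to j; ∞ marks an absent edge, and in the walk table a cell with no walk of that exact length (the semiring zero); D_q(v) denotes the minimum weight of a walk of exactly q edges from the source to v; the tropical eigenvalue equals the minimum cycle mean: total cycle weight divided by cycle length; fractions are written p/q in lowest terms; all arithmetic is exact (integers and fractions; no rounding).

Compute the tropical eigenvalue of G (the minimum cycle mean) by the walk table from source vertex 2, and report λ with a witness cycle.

q=0: [∞, 0, ∞, ∞]
q=1: [0, 0, -3, 16]
q=2: [0, -5, -3, -7]
q=3: [-5, -5, -8, -7]
q=4: [-5, -10, -8, -12]
Optimal cycle mean attained by: cycle 1->2->1, total (-5) + 0, length 2.
Answer: λ = -5/2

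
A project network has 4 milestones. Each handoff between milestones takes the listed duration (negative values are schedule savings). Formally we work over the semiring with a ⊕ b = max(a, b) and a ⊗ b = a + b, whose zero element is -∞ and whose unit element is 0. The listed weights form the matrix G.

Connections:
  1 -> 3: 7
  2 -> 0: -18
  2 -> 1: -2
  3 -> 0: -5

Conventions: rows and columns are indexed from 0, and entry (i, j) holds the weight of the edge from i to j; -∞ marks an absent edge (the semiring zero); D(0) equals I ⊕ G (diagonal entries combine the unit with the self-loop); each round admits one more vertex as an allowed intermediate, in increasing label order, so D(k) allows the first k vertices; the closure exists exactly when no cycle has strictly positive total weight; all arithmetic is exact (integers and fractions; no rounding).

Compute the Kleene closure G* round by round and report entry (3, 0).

D(0):
  [0, -∞, -∞, -∞]
  [-∞, 0, -∞, 7]
  [-18, -2, 0, -∞]
  [-5, -∞, -∞, 0]
D(1):
  [0, -∞, -∞, -∞]
  [-∞, 0, -∞, 7]
  [-18, -2, 0, -∞]
  [-5, -∞, -∞, 0]
D(2):
  [0, -∞, -∞, -∞]
  [-∞, 0, -∞, 7]
  [-18, -2, 0, 5]
  [-5, -∞, -∞, 0]
D(3):
  [0, -∞, -∞, -∞]
  [-∞, 0, -∞, 7]
  [-18, -2, 0, 5]
  [-5, -∞, -∞, 0]
D(4):
  [0, -∞, -∞, -∞]
  [2, 0, -∞, 7]
  [0, -2, 0, 5]
  [-5, -∞, -∞, 0]
Answer: G*[3][0] = -5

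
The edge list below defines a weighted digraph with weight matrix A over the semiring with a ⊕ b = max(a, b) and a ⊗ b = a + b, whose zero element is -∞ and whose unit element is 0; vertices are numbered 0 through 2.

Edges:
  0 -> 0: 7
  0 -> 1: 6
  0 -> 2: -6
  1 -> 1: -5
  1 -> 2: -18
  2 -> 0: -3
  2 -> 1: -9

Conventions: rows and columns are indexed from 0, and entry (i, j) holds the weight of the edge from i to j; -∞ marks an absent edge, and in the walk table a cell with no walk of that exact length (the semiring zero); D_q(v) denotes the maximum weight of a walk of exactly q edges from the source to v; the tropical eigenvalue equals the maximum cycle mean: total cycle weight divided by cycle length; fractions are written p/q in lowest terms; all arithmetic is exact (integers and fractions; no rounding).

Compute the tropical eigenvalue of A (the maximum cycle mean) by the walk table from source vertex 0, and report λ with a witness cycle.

q=0: [0, -∞, -∞]
q=1: [7, 6, -6]
q=2: [14, 13, 1]
q=3: [21, 20, 8]
Optimal cycle mean attained by: cycle 0->0, total 7, length 1.
Answer: λ = 7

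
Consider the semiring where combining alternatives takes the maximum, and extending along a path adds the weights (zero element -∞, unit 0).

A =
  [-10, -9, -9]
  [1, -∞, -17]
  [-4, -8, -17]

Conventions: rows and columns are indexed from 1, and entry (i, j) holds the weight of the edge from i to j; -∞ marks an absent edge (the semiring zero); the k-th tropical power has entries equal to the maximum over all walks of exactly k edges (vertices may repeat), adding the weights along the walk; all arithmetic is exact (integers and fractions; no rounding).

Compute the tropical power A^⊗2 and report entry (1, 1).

A^⊗2:
  [-8, -17, -19]
  [-9, -8, -8]
  [-7, -13, -13]
Key observation: the optimum is the walk 1->2->1, with weight (-9) + 1 = -8.
Optimal value attained by: walk 1->2->1.
Answer: (A^⊗2)[1][1] = -8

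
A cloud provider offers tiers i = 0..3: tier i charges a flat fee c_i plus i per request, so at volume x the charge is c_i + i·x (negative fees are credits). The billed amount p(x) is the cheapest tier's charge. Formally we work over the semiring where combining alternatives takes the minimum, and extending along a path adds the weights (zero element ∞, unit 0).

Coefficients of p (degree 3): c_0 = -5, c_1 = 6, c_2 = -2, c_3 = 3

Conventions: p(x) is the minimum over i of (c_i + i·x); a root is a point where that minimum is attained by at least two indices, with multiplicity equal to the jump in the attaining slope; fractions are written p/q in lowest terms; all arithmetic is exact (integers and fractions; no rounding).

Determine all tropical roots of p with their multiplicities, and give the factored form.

hull edge (i=0, c=-5) to (i=2, c=-2): slope 3/2, span 2
hull edge (i=2, c=-2) to (i=3, c=3): slope 5, span 1
Factored form: p(x) = 3 ⊗ (x ⊕ (-5)) ⊗ (x ⊕ (-3/2)) ⊗ (x ⊕ (-3/2))
Answer: roots = -5 (mult 1), -3/2 (mult 2)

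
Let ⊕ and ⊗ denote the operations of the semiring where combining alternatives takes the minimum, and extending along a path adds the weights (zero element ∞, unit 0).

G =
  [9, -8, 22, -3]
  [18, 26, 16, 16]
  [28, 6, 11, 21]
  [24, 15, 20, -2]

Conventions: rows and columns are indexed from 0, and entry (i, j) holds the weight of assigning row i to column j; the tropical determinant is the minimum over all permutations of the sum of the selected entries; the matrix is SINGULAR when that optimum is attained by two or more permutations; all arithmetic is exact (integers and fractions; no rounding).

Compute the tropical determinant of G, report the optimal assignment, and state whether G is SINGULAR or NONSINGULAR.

σ = (0, 1, 2, 3): 9 + 26 + 11 + (-2) = 44
σ = (0, 1, 3, 2): 9 + 26 + 21 + 20 = 76
σ = (0, 2, 1, 3): 9 + 16 + 6 + (-2) = 29
σ = (0, 2, 3, 1): 9 + 16 + 21 + 15 = 61
σ = (0, 3, 1, 2): 9 + 16 + 6 + 20 = 51
σ = (0, 3, 2, 1): 9 + 16 + 11 + 15 = 51
σ = (1, 0, 2, 3): (-8) + 18 + 11 + (-2) = 19
σ = (1, 0, 3, 2): (-8) + 18 + 21 + 20 = 51
σ = (1, 2, 0, 3): (-8) + 16 + 28 + (-2) = 34
σ = (1, 2, 3, 0): (-8) + 16 + 21 + 24 = 53
σ = (1, 3, 0, 2): (-8) + 16 + 28 + 20 = 56
σ = (1, 3, 2, 0): (-8) + 16 + 11 + 24 = 43
σ = (2, 0, 1, 3): 22 + 18 + 6 + (-2) = 44
σ = (2, 0, 3, 1): 22 + 18 + 21 + 15 = 76
σ = (2, 1, 0, 3): 22 + 26 + 28 + (-2) = 74
σ = (2, 1, 3, 0): 22 + 26 + 21 + 24 = 93
σ = (2, 3, 0, 1): 22 + 16 + 28 + 15 = 81
σ = (2, 3, 1, 0): 22 + 16 + 6 + 24 = 68
σ = (3, 0, 1, 2): (-3) + 18 + 6 + 20 = 41
σ = (3, 0, 2, 1): (-3) + 18 + 11 + 15 = 41
σ = (3, 1, 0, 2): (-3) + 26 + 28 + 20 = 71
σ = (3, 1, 2, 0): (-3) + 26 + 11 + 24 = 58
σ = (3, 2, 0, 1): (-3) + 16 + 28 + 15 = 56
σ = (3, 2, 1, 0): (-3) + 16 + 6 + 24 = 43
Optimal value attained by: σ = (1, 0, 2, 3).
Answer: det⊕(G) = 19; verdict: NONSINGULAR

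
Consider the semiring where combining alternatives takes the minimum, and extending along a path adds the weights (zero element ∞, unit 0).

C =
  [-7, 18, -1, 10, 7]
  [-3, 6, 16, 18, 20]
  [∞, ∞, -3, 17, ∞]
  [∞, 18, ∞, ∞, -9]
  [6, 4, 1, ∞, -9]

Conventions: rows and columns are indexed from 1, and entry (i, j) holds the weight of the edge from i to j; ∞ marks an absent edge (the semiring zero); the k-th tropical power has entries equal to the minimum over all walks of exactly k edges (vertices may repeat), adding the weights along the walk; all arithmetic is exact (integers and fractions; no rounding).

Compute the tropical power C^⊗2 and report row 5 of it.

C^⊗2:
  [-14, 11, -8, 3, -2]
  [-10, 12, -4, 7, 4]
  [∞, 35, -6, 14, 8]
  [-3, -5, -8, 36, -18]
  [-3, -5, -8, 16, -18]
Answer: row 5 of C^⊗2 = [-3, -5, -8, 16, -18]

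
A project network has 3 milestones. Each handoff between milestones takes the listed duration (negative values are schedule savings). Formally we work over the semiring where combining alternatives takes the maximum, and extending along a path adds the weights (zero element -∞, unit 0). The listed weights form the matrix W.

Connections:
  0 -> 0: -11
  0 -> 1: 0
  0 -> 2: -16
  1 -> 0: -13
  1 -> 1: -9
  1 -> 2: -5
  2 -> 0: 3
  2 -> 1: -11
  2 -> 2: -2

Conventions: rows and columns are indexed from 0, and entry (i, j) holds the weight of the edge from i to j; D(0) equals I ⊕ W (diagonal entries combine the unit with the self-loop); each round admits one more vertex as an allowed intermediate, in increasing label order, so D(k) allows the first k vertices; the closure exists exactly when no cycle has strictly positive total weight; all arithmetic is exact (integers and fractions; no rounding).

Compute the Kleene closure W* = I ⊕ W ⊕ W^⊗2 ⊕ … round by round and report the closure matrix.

D(0):
  [0, 0, -16]
  [-13, 0, -5]
  [3, -11, 0]
D(1):
  [0, 0, -16]
  [-13, 0, -5]
  [3, 3, 0]
D(2):
  [0, 0, -5]
  [-13, 0, -5]
  [3, 3, 0]
D(3):
  [0, 0, -5]
  [-2, 0, -5]
  [3, 3, 0]
Answer: W* = [[0, 0, -5], [-2, 0, -5], [3, 3, 0]]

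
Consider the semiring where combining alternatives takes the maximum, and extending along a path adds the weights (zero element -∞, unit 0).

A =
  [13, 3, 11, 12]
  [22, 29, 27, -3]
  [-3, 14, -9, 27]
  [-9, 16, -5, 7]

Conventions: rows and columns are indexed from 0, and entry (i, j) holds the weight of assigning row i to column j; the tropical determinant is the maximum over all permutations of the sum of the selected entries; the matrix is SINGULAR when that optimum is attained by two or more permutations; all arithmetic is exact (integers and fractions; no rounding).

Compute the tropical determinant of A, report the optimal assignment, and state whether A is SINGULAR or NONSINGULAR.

σ = (0, 1, 2, 3): 13 + 29 + (-9) + 7 = 40
σ = (0, 1, 3, 2): 13 + 29 + 27 + (-5) = 64
σ = (0, 2, 1, 3): 13 + 27 + 14 + 7 = 61
σ = (0, 2, 3, 1): 13 + 27 + 27 + 16 = 83
σ = (0, 3, 1, 2): 13 + (-3) + 14 + (-5) = 19
σ = (0, 3, 2, 1): 13 + (-3) + (-9) + 16 = 17
σ = (1, 0, 2, 3): 3 + 22 + (-9) + 7 = 23
σ = (1, 0, 3, 2): 3 + 22 + 27 + (-5) = 47
σ = (1, 2, 0, 3): 3 + 27 + (-3) + 7 = 34
σ = (1, 2, 3, 0): 3 + 27 + 27 + (-9) = 48
σ = (1, 3, 0, 2): 3 + (-3) + (-3) + (-5) = -8
σ = (1, 3, 2, 0): 3 + (-3) + (-9) + (-9) = -18
σ = (2, 0, 1, 3): 11 + 22 + 14 + 7 = 54
σ = (2, 0, 3, 1): 11 + 22 + 27 + 16 = 76
σ = (2, 1, 0, 3): 11 + 29 + (-3) + 7 = 44
σ = (2, 1, 3, 0): 11 + 29 + 27 + (-9) = 58
σ = (2, 3, 0, 1): 11 + (-3) + (-3) + 16 = 21
σ = (2, 3, 1, 0): 11 + (-3) + 14 + (-9) = 13
σ = (3, 0, 1, 2): 12 + 22 + 14 + (-5) = 43
σ = (3, 0, 2, 1): 12 + 22 + (-9) + 16 = 41
σ = (3, 1, 0, 2): 12 + 29 + (-3) + (-5) = 33
σ = (3, 1, 2, 0): 12 + 29 + (-9) + (-9) = 23
σ = (3, 2, 0, 1): 12 + 27 + (-3) + 16 = 52
σ = (3, 2, 1, 0): 12 + 27 + 14 + (-9) = 44
Optimal value attained by: σ = (0, 2, 3, 1).
Answer: det⊕(A) = 83; verdict: NONSINGULAR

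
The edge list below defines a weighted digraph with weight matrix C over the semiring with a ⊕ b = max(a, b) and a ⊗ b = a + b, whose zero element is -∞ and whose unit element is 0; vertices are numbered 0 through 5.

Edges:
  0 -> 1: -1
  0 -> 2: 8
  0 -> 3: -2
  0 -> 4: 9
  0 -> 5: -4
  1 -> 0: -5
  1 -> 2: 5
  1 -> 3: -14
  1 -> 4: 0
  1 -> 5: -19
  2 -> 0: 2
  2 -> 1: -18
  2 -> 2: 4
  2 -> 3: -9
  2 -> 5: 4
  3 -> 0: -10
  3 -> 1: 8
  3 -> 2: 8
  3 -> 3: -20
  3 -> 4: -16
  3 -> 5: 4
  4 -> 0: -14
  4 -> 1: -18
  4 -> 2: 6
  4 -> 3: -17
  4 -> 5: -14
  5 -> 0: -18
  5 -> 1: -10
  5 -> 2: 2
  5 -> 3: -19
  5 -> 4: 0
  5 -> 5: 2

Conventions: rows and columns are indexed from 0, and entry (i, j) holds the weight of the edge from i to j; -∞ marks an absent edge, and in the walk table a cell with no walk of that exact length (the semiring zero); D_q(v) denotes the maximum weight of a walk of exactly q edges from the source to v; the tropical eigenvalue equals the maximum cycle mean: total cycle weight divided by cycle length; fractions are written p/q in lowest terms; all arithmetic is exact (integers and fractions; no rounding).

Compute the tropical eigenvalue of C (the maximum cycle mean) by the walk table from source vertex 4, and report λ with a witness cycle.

q=0: [-∞, -∞, -∞, -∞, 0, -∞]
q=1: [-14, -18, 6, -17, -∞, -14]
q=2: [8, -9, 10, -3, -5, 10]
q=3: [12, 7, 16, 6, 17, 14]
q=4: [18, 14, 23, 10, 21, 20]
q=5: [25, 18, 27, 16, 27, 27]
q=6: [29, 24, 33, 23, 34, 31]
Optimal cycle mean attained by: cycle 0->4->2->0, total 9 + 6 + 2, length 3.
Answer: λ = 17/3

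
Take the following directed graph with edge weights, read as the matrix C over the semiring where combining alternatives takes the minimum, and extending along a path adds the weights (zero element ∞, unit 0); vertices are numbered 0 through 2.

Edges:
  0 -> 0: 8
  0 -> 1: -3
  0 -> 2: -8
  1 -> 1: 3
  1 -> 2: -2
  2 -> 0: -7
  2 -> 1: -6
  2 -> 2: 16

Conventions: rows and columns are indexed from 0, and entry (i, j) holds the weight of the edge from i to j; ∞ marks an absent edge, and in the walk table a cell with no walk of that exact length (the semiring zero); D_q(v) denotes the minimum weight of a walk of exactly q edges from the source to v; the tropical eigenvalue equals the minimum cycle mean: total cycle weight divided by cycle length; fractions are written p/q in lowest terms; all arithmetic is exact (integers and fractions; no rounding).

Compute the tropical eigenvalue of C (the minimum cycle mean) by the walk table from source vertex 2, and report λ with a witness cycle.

q=0: [∞, ∞, 0]
q=1: [-7, -6, 16]
q=2: [1, -10, -15]
q=3: [-22, -21, -12]
Optimal cycle mean attained by: cycle 0->2->0, total (-8) + (-7), length 2.
Answer: λ = -15/2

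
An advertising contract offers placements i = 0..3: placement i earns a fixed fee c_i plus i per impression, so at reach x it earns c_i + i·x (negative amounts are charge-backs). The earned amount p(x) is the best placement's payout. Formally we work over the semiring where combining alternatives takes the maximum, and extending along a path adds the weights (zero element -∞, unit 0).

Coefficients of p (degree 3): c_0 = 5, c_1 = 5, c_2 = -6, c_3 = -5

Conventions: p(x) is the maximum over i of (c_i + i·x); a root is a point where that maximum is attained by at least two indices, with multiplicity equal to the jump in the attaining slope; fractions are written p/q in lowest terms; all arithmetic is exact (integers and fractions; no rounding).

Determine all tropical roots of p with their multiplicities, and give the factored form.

hull edge (i=0, c=5) to (i=1, c=5): slope 0, span 1
hull edge (i=1, c=5) to (i=3, c=-5): slope -5, span 2
Factored form: p(x) = -5 ⊗ (x ⊕ 0) ⊗ (x ⊕ 5) ⊗ (x ⊕ 5)
Answer: roots = 0 (mult 1), 5 (mult 2)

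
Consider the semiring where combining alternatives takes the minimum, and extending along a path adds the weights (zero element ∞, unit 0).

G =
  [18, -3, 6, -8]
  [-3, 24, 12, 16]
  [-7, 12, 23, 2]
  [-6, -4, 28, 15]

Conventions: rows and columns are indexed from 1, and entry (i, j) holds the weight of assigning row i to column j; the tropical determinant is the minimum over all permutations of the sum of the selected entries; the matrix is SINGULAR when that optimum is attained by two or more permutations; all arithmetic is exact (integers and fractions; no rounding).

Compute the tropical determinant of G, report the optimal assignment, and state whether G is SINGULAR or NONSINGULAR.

σ = (1, 2, 3, 4): 18 + 24 + 23 + 15 = 80
σ = (1, 2, 4, 3): 18 + 24 + 2 + 28 = 72
σ = (1, 3, 2, 4): 18 + 12 + 12 + 15 = 57
σ = (1, 3, 4, 2): 18 + 12 + 2 + (-4) = 28
σ = (1, 4, 2, 3): 18 + 16 + 12 + 28 = 74
σ = (1, 4, 3, 2): 18 + 16 + 23 + (-4) = 53
σ = (2, 1, 3, 4): (-3) + (-3) + 23 + 15 = 32
σ = (2, 1, 4, 3): (-3) + (-3) + 2 + 28 = 24
σ = (2, 3, 1, 4): (-3) + 12 + (-7) + 15 = 17
σ = (2, 3, 4, 1): (-3) + 12 + 2 + (-6) = 5
σ = (2, 4, 1, 3): (-3) + 16 + (-7) + 28 = 34
σ = (2, 4, 3, 1): (-3) + 16 + 23 + (-6) = 30
σ = (3, 1, 2, 4): 6 + (-3) + 12 + 15 = 30
σ = (3, 1, 4, 2): 6 + (-3) + 2 + (-4) = 1
σ = (3, 2, 1, 4): 6 + 24 + (-7) + 15 = 38
σ = (3, 2, 4, 1): 6 + 24 + 2 + (-6) = 26
σ = (3, 4, 1, 2): 6 + 16 + (-7) + (-4) = 11
σ = (3, 4, 2, 1): 6 + 16 + 12 + (-6) = 28
σ = (4, 1, 2, 3): (-8) + (-3) + 12 + 28 = 29
σ = (4, 1, 3, 2): (-8) + (-3) + 23 + (-4) = 8
σ = (4, 2, 1, 3): (-8) + 24 + (-7) + 28 = 37
σ = (4, 2, 3, 1): (-8) + 24 + 23 + (-6) = 33
σ = (4, 3, 1, 2): (-8) + 12 + (-7) + (-4) = -7
σ = (4, 3, 2, 1): (-8) + 12 + 12 + (-6) = 10
Optimal value attained by: σ = (4, 3, 1, 2).
Answer: det⊕(G) = -7; verdict: NONSINGULAR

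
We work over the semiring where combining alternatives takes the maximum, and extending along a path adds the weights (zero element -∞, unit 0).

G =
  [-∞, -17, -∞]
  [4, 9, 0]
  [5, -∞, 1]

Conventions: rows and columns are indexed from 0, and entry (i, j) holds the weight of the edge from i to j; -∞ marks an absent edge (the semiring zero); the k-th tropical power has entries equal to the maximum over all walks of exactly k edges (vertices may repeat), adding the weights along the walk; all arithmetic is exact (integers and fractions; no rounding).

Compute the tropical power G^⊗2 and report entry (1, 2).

G^⊗2:
  [-13, -8, -17]
  [13, 18, 9]
  [6, -12, 2]
Key observation: the optimum is the walk 1->1->2, with weight 9 + 0 = 9.
Optimal value attained by: walk 1->1->2.
Answer: (G^⊗2)[1][2] = 9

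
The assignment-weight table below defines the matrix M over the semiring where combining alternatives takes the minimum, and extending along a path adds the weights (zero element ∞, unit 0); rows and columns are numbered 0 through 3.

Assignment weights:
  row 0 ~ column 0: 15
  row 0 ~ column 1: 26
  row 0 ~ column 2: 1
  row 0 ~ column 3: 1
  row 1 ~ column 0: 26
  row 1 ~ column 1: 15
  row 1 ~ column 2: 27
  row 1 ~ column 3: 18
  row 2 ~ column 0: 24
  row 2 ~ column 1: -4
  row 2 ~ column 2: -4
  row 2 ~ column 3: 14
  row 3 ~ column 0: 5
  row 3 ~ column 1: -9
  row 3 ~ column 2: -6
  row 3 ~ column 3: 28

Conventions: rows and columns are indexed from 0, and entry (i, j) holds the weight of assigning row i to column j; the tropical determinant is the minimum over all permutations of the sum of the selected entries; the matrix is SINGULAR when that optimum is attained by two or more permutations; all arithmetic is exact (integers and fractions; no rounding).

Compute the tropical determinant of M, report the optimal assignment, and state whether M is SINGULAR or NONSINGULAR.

σ = (0, 1, 2, 3): 15 + 15 + (-4) + 28 = 54
σ = (0, 1, 3, 2): 15 + 15 + 14 + (-6) = 38
σ = (0, 2, 1, 3): 15 + 27 + (-4) + 28 = 66
σ = (0, 2, 3, 1): 15 + 27 + 14 + (-9) = 47
σ = (0, 3, 1, 2): 15 + 18 + (-4) + (-6) = 23
σ = (0, 3, 2, 1): 15 + 18 + (-4) + (-9) = 20
σ = (1, 0, 2, 3): 26 + 26 + (-4) + 28 = 76
σ = (1, 0, 3, 2): 26 + 26 + 14 + (-6) = 60
σ = (1, 2, 0, 3): 26 + 27 + 24 + 28 = 105
σ = (1, 2, 3, 0): 26 + 27 + 14 + 5 = 72
σ = (1, 3, 0, 2): 26 + 18 + 24 + (-6) = 62
σ = (1, 3, 2, 0): 26 + 18 + (-4) + 5 = 45
σ = (2, 0, 1, 3): 1 + 26 + (-4) + 28 = 51
σ = (2, 0, 3, 1): 1 + 26 + 14 + (-9) = 32
σ = (2, 1, 0, 3): 1 + 15 + 24 + 28 = 68
σ = (2, 1, 3, 0): 1 + 15 + 14 + 5 = 35
σ = (2, 3, 0, 1): 1 + 18 + 24 + (-9) = 34
σ = (2, 3, 1, 0): 1 + 18 + (-4) + 5 = 20
σ = (3, 0, 1, 2): 1 + 26 + (-4) + (-6) = 17
σ = (3, 0, 2, 1): 1 + 26 + (-4) + (-9) = 14
σ = (3, 1, 0, 2): 1 + 15 + 24 + (-6) = 34
σ = (3, 1, 2, 0): 1 + 15 + (-4) + 5 = 17
σ = (3, 2, 0, 1): 1 + 27 + 24 + (-9) = 43
σ = (3, 2, 1, 0): 1 + 27 + (-4) + 5 = 29
Optimal value attained by: σ = (3, 0, 2, 1).
Answer: det⊕(M) = 14; verdict: NONSINGULAR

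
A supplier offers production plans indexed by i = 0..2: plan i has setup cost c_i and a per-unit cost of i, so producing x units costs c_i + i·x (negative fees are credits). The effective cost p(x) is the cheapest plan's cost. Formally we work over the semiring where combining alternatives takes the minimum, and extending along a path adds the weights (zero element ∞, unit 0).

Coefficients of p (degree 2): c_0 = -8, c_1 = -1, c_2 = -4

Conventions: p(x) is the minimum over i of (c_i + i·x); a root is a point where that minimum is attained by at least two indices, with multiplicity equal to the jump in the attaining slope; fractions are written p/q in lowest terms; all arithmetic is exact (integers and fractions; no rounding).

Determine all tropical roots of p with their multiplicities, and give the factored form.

hull edge (i=0, c=-8) to (i=2, c=-4): slope 2, span 2
Factored form: p(x) = -4 ⊗ (x ⊕ (-2)) ⊗ (x ⊕ (-2))
Answer: roots = -2 (mult 2)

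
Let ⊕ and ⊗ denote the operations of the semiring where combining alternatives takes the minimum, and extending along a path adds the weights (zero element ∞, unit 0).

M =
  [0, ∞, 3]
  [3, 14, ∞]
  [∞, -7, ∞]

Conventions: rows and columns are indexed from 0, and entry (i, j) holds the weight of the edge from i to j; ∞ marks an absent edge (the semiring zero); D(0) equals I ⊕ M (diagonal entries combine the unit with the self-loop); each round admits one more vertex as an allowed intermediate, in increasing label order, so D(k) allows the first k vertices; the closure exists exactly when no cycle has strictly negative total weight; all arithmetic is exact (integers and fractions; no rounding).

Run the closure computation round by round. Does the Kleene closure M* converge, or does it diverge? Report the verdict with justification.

D(0):
  [0, ∞, 3]
  [3, 0, ∞]
  [∞, -7, 0]
D(1):
  [0, ∞, 3]
  [3, 0, 6]
  [∞, -7, 0]
Detection: at round 2, diagonal entry (2, 2) turns strictly negative.
Key observation: the cycle 2->1->0->2 has total weight (-7) + 3 + 3, which is strictly negative.
Answer: DIVERGES — negative cycle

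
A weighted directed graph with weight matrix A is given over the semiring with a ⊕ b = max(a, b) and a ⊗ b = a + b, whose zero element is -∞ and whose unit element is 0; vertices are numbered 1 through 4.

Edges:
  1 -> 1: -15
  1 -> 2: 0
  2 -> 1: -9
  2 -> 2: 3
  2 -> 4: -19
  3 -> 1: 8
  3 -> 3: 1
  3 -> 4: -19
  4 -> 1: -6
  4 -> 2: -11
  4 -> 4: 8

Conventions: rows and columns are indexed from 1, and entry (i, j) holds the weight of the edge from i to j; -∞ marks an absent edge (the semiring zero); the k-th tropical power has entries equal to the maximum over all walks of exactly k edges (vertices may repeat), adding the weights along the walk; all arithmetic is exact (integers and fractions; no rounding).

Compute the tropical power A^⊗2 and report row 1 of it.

A^⊗2:
  [-9, 3, -∞, -19]
  [-6, 6, -∞, -11]
  [9, 8, 2, -11]
  [2, -3, -∞, 16]
Answer: row 1 of A^⊗2 = [-9, 3, -∞, -19]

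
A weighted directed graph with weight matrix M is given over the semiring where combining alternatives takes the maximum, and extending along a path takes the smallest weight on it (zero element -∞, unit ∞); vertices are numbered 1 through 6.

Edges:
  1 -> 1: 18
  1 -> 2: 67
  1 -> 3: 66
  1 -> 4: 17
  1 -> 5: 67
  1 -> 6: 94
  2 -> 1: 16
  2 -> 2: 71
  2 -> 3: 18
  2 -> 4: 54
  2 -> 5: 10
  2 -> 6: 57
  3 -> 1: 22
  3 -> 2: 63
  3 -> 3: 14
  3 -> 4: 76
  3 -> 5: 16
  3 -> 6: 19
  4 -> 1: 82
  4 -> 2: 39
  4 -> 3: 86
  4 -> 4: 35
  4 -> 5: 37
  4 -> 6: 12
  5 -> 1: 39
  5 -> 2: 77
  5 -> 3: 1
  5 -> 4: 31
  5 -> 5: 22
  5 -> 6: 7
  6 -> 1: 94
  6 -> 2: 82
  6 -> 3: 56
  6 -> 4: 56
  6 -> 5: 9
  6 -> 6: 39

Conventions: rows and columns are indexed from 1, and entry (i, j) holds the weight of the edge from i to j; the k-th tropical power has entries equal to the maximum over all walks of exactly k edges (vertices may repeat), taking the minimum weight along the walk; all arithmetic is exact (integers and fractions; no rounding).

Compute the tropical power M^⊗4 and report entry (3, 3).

M^⊗2:
  [94, 82, 56, 66, 22, 57]
  [57, 71, 56, 56, 37, 57]
  [76, 63, 76, 54, 37, 57]
  [37, 67, 66, 76, 67, 82]
  [31, 71, 39, 54, 39, 57]
  [56, 71, 66, 56, 67, 94]
M^⊗3:
  [66, 71, 66, 56, 67, 94]
  [57, 71, 57, 56, 57, 57]
  [57, 67, 66, 76, 67, 76]
  [82, 82, 76, 66, 37, 57]
  [57, 71, 56, 56, 37, 57]
  [94, 82, 56, 66, 56, 57]
M^⊗4:
  [94, 82, 66, 66, 66, 66]
  [57, 71, 57, 57, 57, 57]
  [76, 76, 76, 66, 57, 57]
  [66, 71, 66, 76, 67, 82]
  [57, 71, 57, 56, 57, 57]
  [66, 71, 66, 56, 67, 94]
Key observation: the optimum is the walk 3->4->3->4->3, with weight 76 min 86 min 76 min 86 = 76.
Optimal value attained by: walk 3->4->3->4->3.
Answer: (M^⊗4)[3][3] = 76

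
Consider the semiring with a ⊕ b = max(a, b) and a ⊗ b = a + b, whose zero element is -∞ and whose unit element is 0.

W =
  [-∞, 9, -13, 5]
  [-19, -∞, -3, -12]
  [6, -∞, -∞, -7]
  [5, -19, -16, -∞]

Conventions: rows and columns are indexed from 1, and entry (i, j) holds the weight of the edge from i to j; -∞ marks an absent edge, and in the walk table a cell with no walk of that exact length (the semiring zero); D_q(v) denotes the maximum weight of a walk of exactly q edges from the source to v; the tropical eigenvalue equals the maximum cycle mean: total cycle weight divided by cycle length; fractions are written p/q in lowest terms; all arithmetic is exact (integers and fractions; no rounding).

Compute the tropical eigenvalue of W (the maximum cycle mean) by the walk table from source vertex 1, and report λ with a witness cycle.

q=0: [0, -∞, -∞, -∞]
q=1: [-∞, 9, -13, 5]
q=2: [10, -14, 6, -3]
q=3: [12, 19, -3, 15]
q=4: [20, 21, 16, 17]
Optimal cycle mean attained by: cycle 1->4->1, total 5 + 5, length 2.
Answer: λ = 5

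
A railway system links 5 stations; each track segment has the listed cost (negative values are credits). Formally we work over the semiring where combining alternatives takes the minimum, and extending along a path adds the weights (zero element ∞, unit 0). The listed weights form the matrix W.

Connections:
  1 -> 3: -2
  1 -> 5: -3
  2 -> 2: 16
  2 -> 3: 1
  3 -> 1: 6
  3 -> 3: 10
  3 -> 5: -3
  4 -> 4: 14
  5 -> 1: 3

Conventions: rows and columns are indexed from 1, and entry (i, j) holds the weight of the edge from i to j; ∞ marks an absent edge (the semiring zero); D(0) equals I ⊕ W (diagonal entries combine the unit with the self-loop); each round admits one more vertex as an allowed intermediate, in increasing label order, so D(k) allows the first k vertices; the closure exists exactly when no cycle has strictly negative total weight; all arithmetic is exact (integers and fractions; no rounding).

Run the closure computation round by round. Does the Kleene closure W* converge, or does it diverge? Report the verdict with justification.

D(0):
  [0, ∞, -2, ∞, -3]
  [∞, 0, 1, ∞, ∞]
  [6, ∞, 0, ∞, -3]
  [∞, ∞, ∞, 0, ∞]
  [3, ∞, ∞, ∞, 0]
D(1):
  [0, ∞, -2, ∞, -3]
  [∞, 0, 1, ∞, ∞]
  [6, ∞, 0, ∞, -3]
  [∞, ∞, ∞, 0, ∞]
  [3, ∞, 1, ∞, 0]
D(2):
  [0, ∞, -2, ∞, -3]
  [∞, 0, 1, ∞, ∞]
  [6, ∞, 0, ∞, -3]
  [∞, ∞, ∞, 0, ∞]
  [3, ∞, 1, ∞, 0]
Detection: at round 3, diagonal entry (5, 5) turns strictly negative.
Key observation: the cycle 5->1->3->5 has total weight 3 + (-2) + (-3), which is strictly negative.
Answer: DIVERGES — negative cycle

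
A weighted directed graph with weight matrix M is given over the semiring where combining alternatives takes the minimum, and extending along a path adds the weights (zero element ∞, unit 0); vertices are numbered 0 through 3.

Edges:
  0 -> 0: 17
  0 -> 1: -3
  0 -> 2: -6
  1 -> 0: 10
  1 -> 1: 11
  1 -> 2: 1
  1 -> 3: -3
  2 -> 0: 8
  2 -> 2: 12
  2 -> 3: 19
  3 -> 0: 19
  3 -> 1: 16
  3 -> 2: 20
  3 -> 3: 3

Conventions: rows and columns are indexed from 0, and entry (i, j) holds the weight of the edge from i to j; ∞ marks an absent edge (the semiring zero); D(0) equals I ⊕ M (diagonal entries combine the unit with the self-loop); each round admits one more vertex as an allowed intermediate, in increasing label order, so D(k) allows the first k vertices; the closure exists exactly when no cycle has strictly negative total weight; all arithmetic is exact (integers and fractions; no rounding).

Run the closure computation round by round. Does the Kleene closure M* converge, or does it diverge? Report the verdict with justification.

D(0):
  [0, -3, -6, ∞]
  [10, 0, 1, -3]
  [8, ∞, 0, 19]
  [19, 16, 20, 0]
D(1):
  [0, -3, -6, ∞]
  [10, 0, 1, -3]
  [8, 5, 0, 19]
  [19, 16, 13, 0]
D(2):
  [0, -3, -6, -6]
  [10, 0, 1, -3]
  [8, 5, 0, 2]
  [19, 16, 13, 0]
D(3):
  [0, -3, -6, -6]
  [9, 0, 1, -3]
  [8, 5, 0, 2]
  [19, 16, 13, 0]
D(4):
  [0, -3, -6, -6]
  [9, 0, 1, -3]
  [8, 5, 0, 2]
  [19, 16, 13, 0]
Key observation: every diagonal entry stays at the unit through all rounds, so no improving cycle exists.
Answer: CONVERGES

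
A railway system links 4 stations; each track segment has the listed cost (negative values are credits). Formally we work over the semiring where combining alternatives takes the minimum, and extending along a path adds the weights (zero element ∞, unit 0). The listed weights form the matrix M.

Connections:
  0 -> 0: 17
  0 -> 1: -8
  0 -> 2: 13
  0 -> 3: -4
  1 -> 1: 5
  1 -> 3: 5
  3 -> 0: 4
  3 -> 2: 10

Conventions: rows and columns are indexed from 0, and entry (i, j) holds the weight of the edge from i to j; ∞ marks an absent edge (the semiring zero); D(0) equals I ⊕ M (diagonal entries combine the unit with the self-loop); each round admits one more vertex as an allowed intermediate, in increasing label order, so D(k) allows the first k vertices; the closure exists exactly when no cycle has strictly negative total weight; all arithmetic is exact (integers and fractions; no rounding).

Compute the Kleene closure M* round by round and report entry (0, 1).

D(0):
  [0, -8, 13, -4]
  [∞, 0, ∞, 5]
  [∞, ∞, 0, ∞]
  [4, ∞, 10, 0]
D(1):
  [0, -8, 13, -4]
  [∞, 0, ∞, 5]
  [∞, ∞, 0, ∞]
  [4, -4, 10, 0]
D(2):
  [0, -8, 13, -4]
  [∞, 0, ∞, 5]
  [∞, ∞, 0, ∞]
  [4, -4, 10, 0]
D(3):
  [0, -8, 13, -4]
  [∞, 0, ∞, 5]
  [∞, ∞, 0, ∞]
  [4, -4, 10, 0]
D(4):
  [0, -8, 6, -4]
  [9, 0, 15, 5]
  [∞, ∞, 0, ∞]
  [4, -4, 10, 0]
Answer: M*[0][1] = -8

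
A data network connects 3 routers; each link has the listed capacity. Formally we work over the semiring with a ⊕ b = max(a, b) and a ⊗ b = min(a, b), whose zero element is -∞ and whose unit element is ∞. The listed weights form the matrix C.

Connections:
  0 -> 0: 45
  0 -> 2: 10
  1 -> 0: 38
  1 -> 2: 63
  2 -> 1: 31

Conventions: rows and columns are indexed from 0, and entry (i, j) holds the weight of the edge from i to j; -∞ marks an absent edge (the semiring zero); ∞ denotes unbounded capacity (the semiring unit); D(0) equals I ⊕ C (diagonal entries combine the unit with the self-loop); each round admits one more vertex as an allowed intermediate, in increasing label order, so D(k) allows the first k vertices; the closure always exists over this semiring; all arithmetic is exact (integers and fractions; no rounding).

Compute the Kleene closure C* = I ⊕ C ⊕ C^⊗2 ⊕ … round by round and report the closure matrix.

D(0):
  [∞, -∞, 10]
  [38, ∞, 63]
  [-∞, 31, ∞]
D(1):
  [∞, -∞, 10]
  [38, ∞, 63]
  [-∞, 31, ∞]
D(2):
  [∞, -∞, 10]
  [38, ∞, 63]
  [31, 31, ∞]
D(3):
  [∞, 10, 10]
  [38, ∞, 63]
  [31, 31, ∞]
Answer: C* = [[∞, 10, 10], [38, ∞, 63], [31, 31, ∞]]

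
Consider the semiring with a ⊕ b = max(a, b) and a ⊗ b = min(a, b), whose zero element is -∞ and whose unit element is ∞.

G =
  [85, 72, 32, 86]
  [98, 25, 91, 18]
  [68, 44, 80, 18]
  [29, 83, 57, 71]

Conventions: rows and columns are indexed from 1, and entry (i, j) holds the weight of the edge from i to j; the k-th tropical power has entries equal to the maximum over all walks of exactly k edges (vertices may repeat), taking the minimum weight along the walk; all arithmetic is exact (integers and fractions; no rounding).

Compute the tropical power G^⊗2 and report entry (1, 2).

G^⊗2:
  [85, 83, 72, 85]
  [85, 72, 80, 86]
  [68, 68, 80, 68]
  [83, 71, 83, 71]
Key observation: the optimum is the walk 1->4->2, with weight 86 min 83 = 83.
Optimal value attained by: walk 1->4->2.
Answer: (G^⊗2)[1][2] = 83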